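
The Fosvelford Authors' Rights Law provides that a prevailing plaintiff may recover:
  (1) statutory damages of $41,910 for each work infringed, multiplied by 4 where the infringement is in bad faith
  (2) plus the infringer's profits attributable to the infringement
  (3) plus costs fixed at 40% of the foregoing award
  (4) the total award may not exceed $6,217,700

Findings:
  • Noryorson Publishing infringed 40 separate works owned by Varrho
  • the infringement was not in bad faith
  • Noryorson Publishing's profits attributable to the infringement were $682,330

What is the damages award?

Statutory damages: 40 × $41,910 = $1,676,400
Infringement not in bad faith: no ×4 enhancement.
Combined award: $1,676,400 + $682,330 = $2,358,730
Costs: 40% of $2,358,730 = $943,492
Award plus costs: $2,358,730 + $943,492 = $3,302,222
Cap at $6,217,700: $3,302,222 is within the cap, no reduction.

$3,302,222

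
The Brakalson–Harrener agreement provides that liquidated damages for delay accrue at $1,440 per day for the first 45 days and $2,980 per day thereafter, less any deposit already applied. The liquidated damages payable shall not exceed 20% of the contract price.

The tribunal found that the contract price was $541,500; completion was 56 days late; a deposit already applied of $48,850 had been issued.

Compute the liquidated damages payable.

$48,730

First 45 days: 45 × $1,440 = $64,800
Remaining days: (56 − 45) × $2,980 = $32,780
Accrued per-day damages: $64,800 + $32,780 = $97,580
Less deposit already applied: $97,580 − $48,850 = $48,730
Cap: 20% of $541,500 = $108,300
Cap at $108,300: $48,730 is within the cap, no reduction.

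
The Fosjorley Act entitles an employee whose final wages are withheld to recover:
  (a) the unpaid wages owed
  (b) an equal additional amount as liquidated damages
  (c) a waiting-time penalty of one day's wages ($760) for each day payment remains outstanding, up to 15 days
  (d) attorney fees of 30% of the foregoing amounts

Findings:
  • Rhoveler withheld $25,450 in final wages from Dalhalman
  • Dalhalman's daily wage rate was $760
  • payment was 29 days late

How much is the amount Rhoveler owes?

Liquidated damages (equal amount): $25,450
Penalty days: min(29, 15) = 15
Waiting-time penalty: 15 × $760 = $11,400
Subtotal: $25,450 + $25,450 + $11,400 = $62,300
Attorney fees: 30% of $62,300 = $18,690
Total award: $62,300 + $18,690 = $80,990

$80,990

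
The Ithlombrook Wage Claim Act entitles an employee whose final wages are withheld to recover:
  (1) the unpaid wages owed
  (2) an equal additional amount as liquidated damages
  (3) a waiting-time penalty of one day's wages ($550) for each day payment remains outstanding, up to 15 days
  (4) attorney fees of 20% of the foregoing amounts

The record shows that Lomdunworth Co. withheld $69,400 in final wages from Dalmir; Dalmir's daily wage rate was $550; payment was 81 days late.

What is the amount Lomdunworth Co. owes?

Total award: $176,460

Liquidated damages (equal amount): $69,400
Penalty days: min(81, 15) = 15
Waiting-time penalty: 15 × $550 = $8,250
Subtotal: $69,400 + $69,400 + $8,250 = $147,050
Attorney fees: 20% of $147,050 = $29,410
Total award: $147,050 + $29,410 = $176,460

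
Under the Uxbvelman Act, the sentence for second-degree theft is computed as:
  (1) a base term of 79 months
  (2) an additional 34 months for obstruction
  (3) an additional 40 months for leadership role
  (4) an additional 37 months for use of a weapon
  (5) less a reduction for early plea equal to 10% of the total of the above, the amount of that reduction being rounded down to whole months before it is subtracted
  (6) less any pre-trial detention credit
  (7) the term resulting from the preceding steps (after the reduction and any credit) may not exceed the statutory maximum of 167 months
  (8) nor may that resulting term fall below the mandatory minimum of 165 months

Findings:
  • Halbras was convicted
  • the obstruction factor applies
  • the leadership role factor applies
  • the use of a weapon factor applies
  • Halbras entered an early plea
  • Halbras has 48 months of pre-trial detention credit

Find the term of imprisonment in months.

Obstruction enhancement: +34 months
Leadership role enhancement: +40 months
Use of a weapon enhancement: +37 months
Adjusted term: 79 months + 34 months + 40 months + 37 months = 190 months
Early plea reduction: 10% of 190 months = 19 months (rounded down)
After reduction: 190 − 19 = 171 months
Less pre-trial detention credit: 171 months − 48 months = 123 months
Cap at 167 months: 123 months is within the cap, no reduction.
Minimum 165 months: 123 months is below the minimum → 165 months

165 months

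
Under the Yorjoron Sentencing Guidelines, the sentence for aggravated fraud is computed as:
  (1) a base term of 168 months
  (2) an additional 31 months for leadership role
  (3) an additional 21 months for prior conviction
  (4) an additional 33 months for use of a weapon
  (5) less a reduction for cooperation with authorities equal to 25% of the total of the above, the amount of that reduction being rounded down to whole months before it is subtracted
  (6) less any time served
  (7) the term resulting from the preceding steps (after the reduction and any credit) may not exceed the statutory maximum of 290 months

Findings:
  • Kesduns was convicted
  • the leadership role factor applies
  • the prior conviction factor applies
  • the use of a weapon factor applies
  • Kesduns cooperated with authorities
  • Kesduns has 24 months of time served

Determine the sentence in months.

Leadership role enhancement: +31 months
Prior conviction enhancement: +21 months
Use of a weapon enhancement: +33 months
Adjusted term: 168 months + 31 months + 21 months + 33 months = 253 months
Cooperation with authorities reduction: 25% of 253 months = 63 months (rounded down)
After reduction: 253 − 63 = 190 months
Less time served: 190 months − 24 months = 166 months
Cap at 290 months: 166 months is within the cap, no reduction.

166 months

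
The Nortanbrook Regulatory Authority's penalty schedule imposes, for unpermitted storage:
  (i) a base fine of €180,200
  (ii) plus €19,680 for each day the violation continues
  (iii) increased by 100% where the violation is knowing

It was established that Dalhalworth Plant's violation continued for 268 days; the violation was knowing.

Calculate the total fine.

Per-day component: 268 × €19,680 = €5,274,240
Base plus per-day: €180,200 + €5,274,240 = €5,454,440
Enhancement: 100% of €5,454,440 = €5,454,440
Enhanced fine: €5,454,440 + €5,454,440 = €10,908,880

€10,908,880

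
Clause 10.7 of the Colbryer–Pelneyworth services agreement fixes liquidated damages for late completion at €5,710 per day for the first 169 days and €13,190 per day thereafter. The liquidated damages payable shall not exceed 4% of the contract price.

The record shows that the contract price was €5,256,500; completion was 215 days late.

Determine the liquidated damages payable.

First 169 days: 169 × €5,710 = €964,990
Remaining days: (215 − 169) × €13,190 = €606,740
Accrued per-day damages: €964,990 + €606,740 = €1,571,730
Cap: 4% of €5,256,500 = €210,260
Cap at €210,260: €1,571,730 exceeds the cap → €210,260

Liquidated damages: €210,260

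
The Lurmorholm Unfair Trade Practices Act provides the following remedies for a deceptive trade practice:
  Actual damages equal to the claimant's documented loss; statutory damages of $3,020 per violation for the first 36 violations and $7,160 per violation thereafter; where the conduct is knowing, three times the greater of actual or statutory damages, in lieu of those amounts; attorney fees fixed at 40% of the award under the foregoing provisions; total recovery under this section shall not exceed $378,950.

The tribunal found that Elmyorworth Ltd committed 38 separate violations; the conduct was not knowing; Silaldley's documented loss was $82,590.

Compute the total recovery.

First 36 violations: 36 × $3,020 = $108,720
Remaining violations: (38 − 36) × $7,160 = $14,320
Statutory damages: $108,720 + $14,320 = $123,040
Conduct not knowing: the in-lieu enhancement does not apply.
Actual plus statutory damages: $82,590 + $123,040 = $205,630
Attorney fees: 40% of $205,630 = $82,252
Total before cap: $205,630 + $82,252 = $287,882
Cap at $378,950: $287,882 is within the cap, no reduction.

$287,882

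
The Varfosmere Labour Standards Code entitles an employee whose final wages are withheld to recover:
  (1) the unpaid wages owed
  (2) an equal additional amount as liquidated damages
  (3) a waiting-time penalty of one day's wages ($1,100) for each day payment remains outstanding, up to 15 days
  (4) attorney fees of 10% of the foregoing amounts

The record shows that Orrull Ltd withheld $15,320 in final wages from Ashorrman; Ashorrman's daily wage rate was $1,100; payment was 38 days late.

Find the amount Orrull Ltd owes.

Liquidated damages (equal amount): $15,320
Penalty days: min(38, 15) = 15
Waiting-time penalty: 15 × $1,100 = $16,500
Subtotal: $15,320 + $15,320 + $16,500 = $47,140
Attorney fees: 10% of $47,140 = $4,714
Total award: $47,140 + $4,714 = $51,854

Total award: $51,854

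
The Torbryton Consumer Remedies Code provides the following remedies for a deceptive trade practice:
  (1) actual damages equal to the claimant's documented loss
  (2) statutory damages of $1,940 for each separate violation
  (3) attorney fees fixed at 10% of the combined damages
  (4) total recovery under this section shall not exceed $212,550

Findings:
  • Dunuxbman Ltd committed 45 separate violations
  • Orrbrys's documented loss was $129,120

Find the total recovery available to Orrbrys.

$212,550

Statutory damages: 45 × $1,940 = $87,300
Combined damages: $129,120 + $87,300 = $216,420
Attorney fees: 10% of $216,420 = $21,642
Total before cap: $216,420 + $21,642 = $238,062
Cap at $212,550: $238,062 exceeds the cap → $212,550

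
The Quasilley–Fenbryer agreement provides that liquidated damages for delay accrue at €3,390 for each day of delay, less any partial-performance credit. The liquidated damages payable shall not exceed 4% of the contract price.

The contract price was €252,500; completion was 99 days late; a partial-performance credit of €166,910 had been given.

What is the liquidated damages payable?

€10,100

Per-day damages: 99 × €3,390 = €335,610
Less partial-performance credit: €335,610 − €166,910 = €168,700
Cap: 4% of €252,500 = €10,100
Cap at €10,100: €168,700 exceeds the cap → €10,100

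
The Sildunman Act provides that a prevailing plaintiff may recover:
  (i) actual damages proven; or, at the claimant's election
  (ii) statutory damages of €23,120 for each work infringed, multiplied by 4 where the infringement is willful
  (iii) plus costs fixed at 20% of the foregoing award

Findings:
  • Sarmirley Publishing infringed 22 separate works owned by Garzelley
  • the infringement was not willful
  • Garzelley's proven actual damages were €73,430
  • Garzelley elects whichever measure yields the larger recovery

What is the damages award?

Statutory damages: 22 × €23,120 = €508,640
Infringement not willful: no ×4 enhancement.
Greater of actual damages (€73,430) or statutory damages (€508,640): €508,640
Costs: 20% of €508,640 = €101,728
Award plus costs: €508,640 + €101,728 = €610,368

Award: €610,368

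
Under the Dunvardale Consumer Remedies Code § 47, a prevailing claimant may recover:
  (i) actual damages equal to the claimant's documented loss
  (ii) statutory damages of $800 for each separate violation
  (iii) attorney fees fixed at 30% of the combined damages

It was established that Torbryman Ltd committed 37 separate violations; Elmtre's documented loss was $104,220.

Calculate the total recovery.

Statutory damages: 37 × $800 = $29,600
Combined damages: $104,220 + $29,600 = $133,820
Attorney fees: 30% of $133,820 = $40,146
Total recovery: $133,820 + $40,146 = $173,966

$173,966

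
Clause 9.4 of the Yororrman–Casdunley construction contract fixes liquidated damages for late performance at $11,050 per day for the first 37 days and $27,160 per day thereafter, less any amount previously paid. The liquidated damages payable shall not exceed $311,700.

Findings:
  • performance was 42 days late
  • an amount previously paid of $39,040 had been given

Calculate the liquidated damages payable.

$311,700

First 37 days: 37 × $11,050 = $408,850
Remaining days: (42 − 37) × $27,160 = $135,800
Accrued per-day damages: $408,850 + $135,800 = $544,650
Less amount previously paid: $544,650 − $39,040 = $505,610
Cap at $311,700: $505,610 exceeds the cap → $311,700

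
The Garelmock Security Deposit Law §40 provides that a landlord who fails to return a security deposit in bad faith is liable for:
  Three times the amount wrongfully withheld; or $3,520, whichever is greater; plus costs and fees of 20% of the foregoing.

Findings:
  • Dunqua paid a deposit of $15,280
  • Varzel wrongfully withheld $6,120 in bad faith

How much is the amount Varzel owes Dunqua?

$22,032

Trebled: 3 × $6,120 = $18,360
Minimum $3,520: $18,360 meets the minimum, no increase.
Costs and fees: 20% of $18,360 = $3,672
Total recovery: $18,360 + $3,672 = $22,032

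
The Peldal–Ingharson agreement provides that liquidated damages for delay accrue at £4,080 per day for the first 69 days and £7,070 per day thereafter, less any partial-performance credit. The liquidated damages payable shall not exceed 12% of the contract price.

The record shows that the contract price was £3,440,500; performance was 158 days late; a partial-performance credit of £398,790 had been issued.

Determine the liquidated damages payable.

£412,860

First 69 days: 69 × £4,080 = £281,520
Remaining days: (158 − 69) × £7,070 = £629,230
Accrued per-day damages: £281,520 + £629,230 = £910,750
Less partial-performance credit: £910,750 − £398,790 = £511,960
Cap: 12% of £3,440,500 = £412,860
Cap at £412,860: £511,960 exceeds the cap → £412,860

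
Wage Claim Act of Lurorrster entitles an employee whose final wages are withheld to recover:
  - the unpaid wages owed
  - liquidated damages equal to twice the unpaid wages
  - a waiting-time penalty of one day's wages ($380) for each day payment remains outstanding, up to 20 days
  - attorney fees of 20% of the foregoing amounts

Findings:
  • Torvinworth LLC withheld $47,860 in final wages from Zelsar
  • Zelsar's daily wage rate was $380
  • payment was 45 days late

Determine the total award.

Doubled: 2 × $47,860 = $95,720
Penalty days: min(45, 20) = 20
Waiting-time penalty: 20 × $380 = $7,600
Subtotal: $47,860 + $95,720 + $7,600 = $151,180
Attorney fees: 20% of $151,180 = $30,236
Total award: $151,180 + $30,236 = $181,416

$181,416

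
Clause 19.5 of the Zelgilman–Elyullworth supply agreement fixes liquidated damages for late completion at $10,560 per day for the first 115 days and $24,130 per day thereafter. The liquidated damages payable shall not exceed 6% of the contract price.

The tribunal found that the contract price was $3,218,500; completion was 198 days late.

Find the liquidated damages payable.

First 115 days: 115 × $10,560 = $1,214,400
Remaining days: (198 − 115) × $24,130 = $2,002,790
Accrued per-day damages: $1,214,400 + $2,002,790 = $3,217,190
Cap: 6% of $3,218,500 = $193,110
Cap at $193,110: $3,217,190 exceeds the cap → $193,110

$193,110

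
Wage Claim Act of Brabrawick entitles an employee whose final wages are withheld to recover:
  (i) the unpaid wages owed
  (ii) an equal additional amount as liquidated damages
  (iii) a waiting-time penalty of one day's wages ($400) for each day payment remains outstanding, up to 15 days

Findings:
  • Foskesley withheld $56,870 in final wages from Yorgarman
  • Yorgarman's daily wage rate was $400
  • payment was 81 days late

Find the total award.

$119,740

Liquidated damages (equal amount): $56,870
Penalty days: min(81, 15) = 15
Waiting-time penalty: 15 × $400 = $6,000
Total award: $56,870 + $56,870 + $6,000 = $119,740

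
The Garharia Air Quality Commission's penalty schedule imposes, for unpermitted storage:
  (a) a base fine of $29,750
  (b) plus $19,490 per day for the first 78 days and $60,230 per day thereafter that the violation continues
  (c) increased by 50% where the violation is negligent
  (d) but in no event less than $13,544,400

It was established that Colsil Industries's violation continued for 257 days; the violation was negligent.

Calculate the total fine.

$18,496,710

First 78 days: 78 × $19,490 = $1,520,220
Remaining days: (257 − 78) × $60,230 = $10,781,170
Per-day component: $1,520,220 + $10,781,170 = $12,301,390
Base plus per-day: $29,750 + $12,301,390 = $12,331,140
Enhancement: 50% of $12,331,140 = $6,165,570
Enhanced fine: $12,331,140 + $6,165,570 = $18,496,710
Minimum $13,544,400: $18,496,710 meets the minimum, no increase.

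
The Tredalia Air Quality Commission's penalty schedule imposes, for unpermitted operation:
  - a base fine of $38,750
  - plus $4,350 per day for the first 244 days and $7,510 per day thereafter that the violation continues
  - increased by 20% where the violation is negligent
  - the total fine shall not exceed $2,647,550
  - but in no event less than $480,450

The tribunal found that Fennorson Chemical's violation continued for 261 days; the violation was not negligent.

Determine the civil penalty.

$1,227,820

First 244 days: 244 × $4,350 = $1,061,400
Remaining days: (261 − 244) × $7,510 = $127,670
Per-day component: $1,061,400 + $127,670 = $1,189,070
Base plus per-day: $38,750 + $1,189,070 = $1,227,820
The violation was not negligent: no 20% increase.
Cap at $2,647,550: $1,227,820 is within the cap, no reduction.
Minimum $480,450: $1,227,820 meets the minimum, no increase.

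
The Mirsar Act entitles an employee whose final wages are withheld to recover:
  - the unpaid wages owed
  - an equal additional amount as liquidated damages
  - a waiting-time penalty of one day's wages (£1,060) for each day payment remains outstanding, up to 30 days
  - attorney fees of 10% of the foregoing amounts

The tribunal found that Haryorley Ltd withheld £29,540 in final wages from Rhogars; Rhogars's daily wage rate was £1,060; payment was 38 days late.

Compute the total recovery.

Liquidated damages (equal amount): £29,540
Penalty days: min(38, 30) = 30
Waiting-time penalty: 30 × £1,060 = £31,800
Subtotal: £29,540 + £29,540 + £31,800 = £90,880
Attorney fees: 10% of £90,880 = £9,088
Total award: £90,880 + £9,088 = £99,968

£99,968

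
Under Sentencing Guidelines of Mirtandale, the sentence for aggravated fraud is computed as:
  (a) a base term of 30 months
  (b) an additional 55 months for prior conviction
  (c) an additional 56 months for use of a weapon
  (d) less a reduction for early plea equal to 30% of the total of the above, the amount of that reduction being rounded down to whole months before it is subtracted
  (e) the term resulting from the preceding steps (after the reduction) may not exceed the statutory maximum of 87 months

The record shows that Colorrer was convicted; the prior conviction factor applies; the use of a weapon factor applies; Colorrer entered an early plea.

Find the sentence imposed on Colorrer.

Prior conviction enhancement: +55 months
Use of a weapon enhancement: +56 months
Adjusted term: 30 months + 55 months + 56 months = 141 months
Early plea reduction: 30% of 141 months = 42 months (rounded down)
After reduction: 141 − 42 = 99 months
Cap at 87 months: 99 months exceeds the cap → 87 months

87 months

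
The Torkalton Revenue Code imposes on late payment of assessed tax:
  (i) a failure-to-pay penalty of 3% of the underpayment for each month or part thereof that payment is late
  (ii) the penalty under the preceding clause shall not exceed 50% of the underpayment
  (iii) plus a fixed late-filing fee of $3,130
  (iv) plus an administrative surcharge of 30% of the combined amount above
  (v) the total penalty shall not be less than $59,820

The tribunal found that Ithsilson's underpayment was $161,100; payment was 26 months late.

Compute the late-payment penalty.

Accrued rate: 3% × 26 = 78%, capped at 50% → 50%
Failure-to-pay penalty: 50% of $161,100 = $80,550
Penalty before surcharge: $80,550 + $3,130 = $83,680
Administrative surcharge: 30% of $83,680 = $25,104
Total penalty: $83,680 + $25,104 = $108,784
Minimum $59,820: $108,784 meets the minimum, no increase.

Penalty: $108,784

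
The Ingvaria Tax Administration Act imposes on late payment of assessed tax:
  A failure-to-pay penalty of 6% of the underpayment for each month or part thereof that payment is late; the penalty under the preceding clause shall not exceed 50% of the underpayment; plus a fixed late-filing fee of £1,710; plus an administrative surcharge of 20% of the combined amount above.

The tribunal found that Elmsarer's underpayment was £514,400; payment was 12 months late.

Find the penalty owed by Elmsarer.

Accrued rate: 6% × 12 = 72%, capped at 50% → 50%
Failure-to-pay penalty: 50% of £514,400 = £257,200
Penalty before surcharge: £257,200 + £1,710 = £258,910
Administrative surcharge: 20% of £258,910 = £51,782
Total penalty: £258,910 + £51,782 = £310,692

£310,692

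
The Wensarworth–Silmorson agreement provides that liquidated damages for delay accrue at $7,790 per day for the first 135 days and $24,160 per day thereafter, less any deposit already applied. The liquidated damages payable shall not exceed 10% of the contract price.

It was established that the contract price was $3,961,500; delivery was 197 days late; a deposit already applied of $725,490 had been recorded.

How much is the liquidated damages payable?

First 135 days: 135 × $7,790 = $1,051,650
Remaining days: (197 − 135) × $24,160 = $1,497,920
Accrued per-day damages: $1,051,650 + $1,497,920 = $2,549,570
Less deposit already applied: $2,549,570 − $725,490 = $1,824,080
Cap: 10% of $3,961,500 = $396,150
Cap at $396,150: $1,824,080 exceeds the cap → $396,150

Liquidated damages: $396,150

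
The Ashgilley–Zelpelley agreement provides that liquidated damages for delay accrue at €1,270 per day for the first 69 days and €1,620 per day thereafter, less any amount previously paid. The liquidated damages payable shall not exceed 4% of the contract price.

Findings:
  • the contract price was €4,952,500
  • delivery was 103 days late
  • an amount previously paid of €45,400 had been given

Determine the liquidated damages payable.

€97,310

First 69 days: 69 × €1,270 = €87,630
Remaining days: (103 − 69) × €1,620 = €55,080
Accrued per-day damages: €87,630 + €55,080 = €142,710
Less amount previously paid: €142,710 − €45,400 = €97,310
Cap: 4% of €4,952,500 = €198,100
Cap at €198,100: €97,310 is within the cap, no reduction.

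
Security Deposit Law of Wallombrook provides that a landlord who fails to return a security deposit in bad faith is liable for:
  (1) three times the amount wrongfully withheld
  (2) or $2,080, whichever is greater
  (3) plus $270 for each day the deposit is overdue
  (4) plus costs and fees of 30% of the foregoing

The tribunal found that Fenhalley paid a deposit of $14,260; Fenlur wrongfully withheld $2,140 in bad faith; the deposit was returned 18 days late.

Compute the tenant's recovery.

$14,664

Trebled: 3 × $2,140 = $6,420
Minimum $2,080: $6,420 meets the minimum, no increase.
Late-return penalty: 18 × $270 = $4,860
Damages plus late penalty: $6,420 + $4,860 = $11,280
Costs and fees: 30% of $11,280 = $3,384
Total recovery: $11,280 + $3,384 = $14,664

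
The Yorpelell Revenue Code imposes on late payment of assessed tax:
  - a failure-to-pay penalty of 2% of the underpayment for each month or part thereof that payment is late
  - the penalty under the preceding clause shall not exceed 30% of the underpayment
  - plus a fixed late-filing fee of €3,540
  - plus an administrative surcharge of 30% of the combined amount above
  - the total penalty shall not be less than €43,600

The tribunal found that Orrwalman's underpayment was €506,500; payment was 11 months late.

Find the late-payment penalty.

Penalty: €149,461

Accrued rate: 2% × 11 = 22%, capped at 30% → 22%
Failure-to-pay penalty: 22% of €506,500 = €111,430
Penalty before surcharge: €111,430 + €3,540 = €114,970
Administrative surcharge: 30% of €114,970 = €34,491
Total penalty: €114,970 + €34,491 = €149,461
Minimum €43,600: €149,461 meets the minimum, no increase.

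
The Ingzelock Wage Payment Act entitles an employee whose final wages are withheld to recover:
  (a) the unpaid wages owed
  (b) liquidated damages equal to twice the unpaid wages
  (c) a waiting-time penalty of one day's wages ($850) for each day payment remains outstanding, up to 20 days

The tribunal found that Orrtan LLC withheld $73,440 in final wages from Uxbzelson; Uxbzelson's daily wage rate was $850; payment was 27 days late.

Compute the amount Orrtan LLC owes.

Total award: $237,320

Doubled: 2 × $73,440 = $146,880
Penalty days: min(27, 20) = 20
Waiting-time penalty: 20 × $850 = $17,000
Total award: $73,440 + $146,880 + $17,000 = $237,320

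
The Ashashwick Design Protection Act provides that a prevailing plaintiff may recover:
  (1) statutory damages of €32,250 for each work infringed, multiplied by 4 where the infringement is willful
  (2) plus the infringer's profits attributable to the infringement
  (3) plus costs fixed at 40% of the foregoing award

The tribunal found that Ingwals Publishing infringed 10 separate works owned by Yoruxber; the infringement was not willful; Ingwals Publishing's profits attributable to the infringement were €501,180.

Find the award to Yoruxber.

Award: €1,153,152

Statutory damages: 10 × €32,250 = €322,500
Infringement not willful: no ×4 enhancement.
Combined award: €322,500 + €501,180 = €823,680
Costs: 40% of €823,680 = €329,472
Award plus costs: €823,680 + €329,472 = €1,153,152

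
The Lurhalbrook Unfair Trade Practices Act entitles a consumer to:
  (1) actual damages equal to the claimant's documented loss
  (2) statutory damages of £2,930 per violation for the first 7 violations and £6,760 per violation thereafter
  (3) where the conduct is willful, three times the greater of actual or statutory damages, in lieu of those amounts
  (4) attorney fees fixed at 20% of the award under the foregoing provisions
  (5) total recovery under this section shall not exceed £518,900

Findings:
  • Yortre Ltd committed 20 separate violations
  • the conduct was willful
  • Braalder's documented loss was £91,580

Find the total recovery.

First 7 violations: 7 × £2,930 = £20,510
Remaining violations: (20 − 7) × £6,760 = £87,880
Statutory damages: £20,510 + £87,880 = £108,390
Greater of actual damages (£91,580) or statutory damages (£108,390): £108,390
Trebled: 3 × £108,390 = £325,170
Attorney fees: 20% of £325,170 = £65,034
Total before cap: £325,170 + £65,034 = £390,204
Cap at £518,900: £390,204 is within the cap, no reduction.

Total recovery: £390,204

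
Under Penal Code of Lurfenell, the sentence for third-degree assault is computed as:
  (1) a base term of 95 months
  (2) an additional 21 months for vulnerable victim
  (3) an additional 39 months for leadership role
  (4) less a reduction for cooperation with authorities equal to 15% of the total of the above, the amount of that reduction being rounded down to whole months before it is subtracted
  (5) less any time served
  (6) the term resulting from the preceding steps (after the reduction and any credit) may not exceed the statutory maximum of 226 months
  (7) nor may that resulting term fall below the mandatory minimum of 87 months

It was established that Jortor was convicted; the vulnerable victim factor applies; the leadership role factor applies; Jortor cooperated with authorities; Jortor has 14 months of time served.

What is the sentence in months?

118 months

Vulnerable victim enhancement: +21 months
Leadership role enhancement: +39 months
Adjusted term: 95 months + 21 months + 39 months = 155 months
Cooperation with authorities reduction: 15% of 155 months = 23 months (rounded down)
After reduction: 155 − 23 = 132 months
Less time served: 132 months − 14 months = 118 months
Cap at 226 months: 118 months is within the cap, no reduction.
Minimum 87 months: 118 months meets the minimum, no increase.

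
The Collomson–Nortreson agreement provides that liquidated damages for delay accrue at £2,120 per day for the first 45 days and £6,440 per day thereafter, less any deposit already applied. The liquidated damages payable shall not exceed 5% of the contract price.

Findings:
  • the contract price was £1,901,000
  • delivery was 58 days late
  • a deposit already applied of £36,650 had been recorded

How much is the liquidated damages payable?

First 45 days: 45 × £2,120 = £95,400
Remaining days: (58 − 45) × £6,440 = £83,720
Accrued per-day damages: £95,400 + £83,720 = £179,120
Less deposit already applied: £179,120 − £36,650 = £142,470
Cap: 5% of £1,901,000 = £95,050
Cap at £95,050: £142,470 exceeds the cap → £95,050

Liquidated damages: £95,050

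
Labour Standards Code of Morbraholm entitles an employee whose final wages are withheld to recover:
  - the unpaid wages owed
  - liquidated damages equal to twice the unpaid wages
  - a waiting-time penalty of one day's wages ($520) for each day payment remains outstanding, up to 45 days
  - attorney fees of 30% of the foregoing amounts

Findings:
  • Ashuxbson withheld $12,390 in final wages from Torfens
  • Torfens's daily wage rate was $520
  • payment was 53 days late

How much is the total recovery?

Doubled: 2 × $12,390 = $24,780
Penalty days: min(53, 45) = 45
Waiting-time penalty: 45 × $520 = $23,400
Subtotal: $12,390 + $24,780 + $23,400 = $60,570
Attorney fees: 30% of $60,570 = $18,171
Total award: $60,570 + $18,171 = $78,741

$78,741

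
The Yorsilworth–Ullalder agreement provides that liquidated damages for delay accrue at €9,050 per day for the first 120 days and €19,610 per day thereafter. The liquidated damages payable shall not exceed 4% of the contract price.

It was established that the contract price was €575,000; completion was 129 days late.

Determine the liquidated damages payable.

€23,000

First 120 days: 120 × €9,050 = €1,086,000
Remaining days: (129 − 120) × €19,610 = €176,490
Accrued per-day damages: €1,086,000 + €176,490 = €1,262,490
Cap: 4% of €575,000 = €23,000
Cap at €23,000: €1,262,490 exceeds the cap → €23,000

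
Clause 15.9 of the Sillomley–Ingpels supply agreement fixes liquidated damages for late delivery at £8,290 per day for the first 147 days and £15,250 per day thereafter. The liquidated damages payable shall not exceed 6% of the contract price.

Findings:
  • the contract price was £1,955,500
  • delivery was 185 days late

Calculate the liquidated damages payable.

£117,330

First 147 days: 147 × £8,290 = £1,218,630
Remaining days: (185 − 147) × £15,250 = £579,500
Accrued per-day damages: £1,218,630 + £579,500 = £1,798,130
Cap: 6% of £1,955,500 = £117,330
Cap at £117,330: £1,798,130 exceeds the cap → £117,330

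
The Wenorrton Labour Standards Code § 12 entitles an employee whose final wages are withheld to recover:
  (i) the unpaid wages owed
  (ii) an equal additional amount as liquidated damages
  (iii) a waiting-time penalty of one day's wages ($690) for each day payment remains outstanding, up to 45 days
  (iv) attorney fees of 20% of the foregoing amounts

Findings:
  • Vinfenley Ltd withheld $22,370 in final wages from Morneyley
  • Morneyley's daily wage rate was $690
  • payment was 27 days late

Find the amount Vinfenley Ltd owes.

$76,044

Liquidated damages (equal amount): $22,370
Penalty days: min(27, 45) = 27
Waiting-time penalty: 27 × $690 = $18,630
Subtotal: $22,370 + $22,370 + $18,630 = $63,370
Attorney fees: 20% of $63,370 = $12,674
Total award: $63,370 + $12,674 = $76,044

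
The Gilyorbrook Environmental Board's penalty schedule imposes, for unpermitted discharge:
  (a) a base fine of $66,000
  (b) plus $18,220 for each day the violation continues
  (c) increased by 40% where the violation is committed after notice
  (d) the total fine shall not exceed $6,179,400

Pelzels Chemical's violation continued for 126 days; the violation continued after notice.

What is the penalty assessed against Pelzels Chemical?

$3,306,408

Per-day component: 126 × $18,220 = $2,295,720
Base plus per-day: $66,000 + $2,295,720 = $2,361,720
Enhancement: 40% of $2,361,720 = $944,688
Enhanced fine: $2,361,720 + $944,688 = $3,306,408
Cap at $6,179,400: $3,306,408 is within the cap, no reduction.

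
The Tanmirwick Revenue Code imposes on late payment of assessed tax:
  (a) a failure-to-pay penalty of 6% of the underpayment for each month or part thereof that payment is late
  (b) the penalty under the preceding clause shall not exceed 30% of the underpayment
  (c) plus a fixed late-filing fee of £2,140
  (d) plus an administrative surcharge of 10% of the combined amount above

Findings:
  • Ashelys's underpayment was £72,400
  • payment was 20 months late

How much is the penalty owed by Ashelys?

£26,246

Accrued rate: 6% × 20 = 120%, capped at 30% → 30%
Failure-to-pay penalty: 30% of £72,400 = £21,720
Penalty before surcharge: £21,720 + £2,140 = £23,860
Administrative surcharge: 10% of £23,860 = £2,386
Total penalty: £23,860 + £2,386 = £26,246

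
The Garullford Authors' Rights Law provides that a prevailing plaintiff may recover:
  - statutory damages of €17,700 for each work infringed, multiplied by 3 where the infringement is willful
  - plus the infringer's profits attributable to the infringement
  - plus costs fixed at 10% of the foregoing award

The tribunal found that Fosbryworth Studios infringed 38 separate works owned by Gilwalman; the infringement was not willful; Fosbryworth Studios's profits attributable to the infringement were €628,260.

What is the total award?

€1,430,946

Statutory damages: 38 × €17,700 = €672,600
Infringement not willful: no ×3 enhancement.
Combined award: €672,600 + €628,260 = €1,300,860
Costs: 10% of €1,300,860 = €130,086
Award plus costs: €1,300,860 + €130,086 = €1,430,946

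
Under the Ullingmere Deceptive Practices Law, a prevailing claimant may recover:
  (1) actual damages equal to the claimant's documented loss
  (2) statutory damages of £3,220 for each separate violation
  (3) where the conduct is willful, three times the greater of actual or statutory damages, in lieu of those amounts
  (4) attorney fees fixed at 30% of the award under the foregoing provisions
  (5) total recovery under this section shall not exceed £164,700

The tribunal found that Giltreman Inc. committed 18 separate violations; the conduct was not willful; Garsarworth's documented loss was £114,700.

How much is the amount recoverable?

Statutory damages: 18 × £3,220 = £57,960
Conduct not willful: the in-lieu enhancement does not apply.
Actual plus statutory damages: £114,700 + £57,960 = £172,660
Attorney fees: 30% of £172,660 = £51,798
Total before cap: £172,660 + £51,798 = £224,458
Cap at £164,700: £224,458 exceeds the cap → £164,700

£164,700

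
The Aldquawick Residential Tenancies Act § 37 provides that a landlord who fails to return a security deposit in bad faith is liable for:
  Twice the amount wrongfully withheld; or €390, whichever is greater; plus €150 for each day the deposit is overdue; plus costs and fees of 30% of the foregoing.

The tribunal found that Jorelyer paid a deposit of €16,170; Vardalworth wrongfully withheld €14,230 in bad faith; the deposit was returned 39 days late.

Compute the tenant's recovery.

€44,603

Doubled: 2 × €14,230 = €28,460
Minimum €390: €28,460 meets the minimum, no increase.
Late-return penalty: 39 × €150 = €5,850
Damages plus late penalty: €28,460 + €5,850 = €34,310
Costs and fees: 30% of €34,310 = €10,293
Total recovery: €34,310 + €10,293 = €44,603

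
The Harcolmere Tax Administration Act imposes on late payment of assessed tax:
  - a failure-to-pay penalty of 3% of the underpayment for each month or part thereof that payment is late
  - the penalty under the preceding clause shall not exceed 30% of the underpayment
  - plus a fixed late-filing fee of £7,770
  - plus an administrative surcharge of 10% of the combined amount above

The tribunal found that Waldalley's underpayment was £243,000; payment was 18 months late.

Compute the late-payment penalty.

£88,737

Accrued rate: 3% × 18 = 54%, capped at 30% → 30%
Failure-to-pay penalty: 30% of £243,000 = £72,900
Penalty before surcharge: £72,900 + £7,770 = £80,670
Administrative surcharge: 10% of £80,670 = £8,067
Total penalty: £80,670 + £8,067 = £88,737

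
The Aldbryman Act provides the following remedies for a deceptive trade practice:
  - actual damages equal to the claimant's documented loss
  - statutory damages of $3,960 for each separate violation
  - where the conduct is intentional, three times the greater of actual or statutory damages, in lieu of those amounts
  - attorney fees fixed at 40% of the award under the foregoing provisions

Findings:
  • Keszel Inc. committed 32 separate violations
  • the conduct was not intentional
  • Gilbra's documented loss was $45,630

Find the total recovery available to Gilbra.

$241,290

Statutory damages: 32 × $3,960 = $126,720
Conduct not intentional: the in-lieu enhancement does not apply.
Actual plus statutory damages: $45,630 + $126,720 = $172,350
Attorney fees: 40% of $172,350 = $68,940
Total recovery: $172,350 + $68,940 = $241,290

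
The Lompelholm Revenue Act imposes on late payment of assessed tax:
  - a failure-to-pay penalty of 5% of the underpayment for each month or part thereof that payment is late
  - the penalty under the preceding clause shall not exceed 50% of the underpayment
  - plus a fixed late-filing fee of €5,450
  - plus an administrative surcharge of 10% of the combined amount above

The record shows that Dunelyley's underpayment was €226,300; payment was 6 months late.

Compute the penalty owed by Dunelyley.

€80,674

Accrued rate: 5% × 6 = 30%, capped at 50% → 30%
Failure-to-pay penalty: 30% of €226,300 = €67,890
Penalty before surcharge: €67,890 + €5,450 = €73,340
Administrative surcharge: 10% of €73,340 = €7,334
Total penalty: €73,340 + €7,334 = €80,674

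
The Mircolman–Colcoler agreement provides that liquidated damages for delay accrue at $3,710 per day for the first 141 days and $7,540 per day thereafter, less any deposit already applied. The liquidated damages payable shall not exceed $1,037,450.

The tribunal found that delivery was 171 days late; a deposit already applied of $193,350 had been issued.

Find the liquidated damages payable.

$555,960

First 141 days: 141 × $3,710 = $523,110
Remaining days: (171 − 141) × $7,540 = $226,200
Accrued per-day damages: $523,110 + $226,200 = $749,310
Less deposit already applied: $749,310 − $193,350 = $555,960
Cap at $1,037,450: $555,960 is within the cap, no reduction.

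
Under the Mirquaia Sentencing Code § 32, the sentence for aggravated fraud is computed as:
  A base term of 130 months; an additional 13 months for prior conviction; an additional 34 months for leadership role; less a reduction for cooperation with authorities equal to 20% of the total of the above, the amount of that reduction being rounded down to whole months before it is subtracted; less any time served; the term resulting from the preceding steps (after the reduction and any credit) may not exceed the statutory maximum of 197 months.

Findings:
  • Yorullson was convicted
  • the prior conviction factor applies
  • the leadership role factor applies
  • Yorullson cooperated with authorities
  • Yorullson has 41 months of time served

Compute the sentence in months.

Prior conviction enhancement: +13 months
Leadership role enhancement: +34 months
Adjusted term: 130 months + 13 months + 34 months = 177 months
Cooperation with authorities reduction: 20% of 177 months = 35 months (rounded down)
After reduction: 177 − 35 = 142 months
Less time served: 142 months − 41 months = 101 months
Cap at 197 months: 101 months is within the cap, no reduction.

101 months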